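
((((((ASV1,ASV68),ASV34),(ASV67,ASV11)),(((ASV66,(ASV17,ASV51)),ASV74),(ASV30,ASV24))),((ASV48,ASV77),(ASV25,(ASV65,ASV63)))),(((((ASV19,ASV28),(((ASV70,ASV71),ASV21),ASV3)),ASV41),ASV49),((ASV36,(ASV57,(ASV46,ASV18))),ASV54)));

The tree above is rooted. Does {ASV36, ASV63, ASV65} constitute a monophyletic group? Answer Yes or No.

No

The MRCA of the listed taxa is the root, so the smallest clade containing them is the whole tree.
That clade also contains ASV1, ASV11, ASV17, ASV18, ASV19, ASV21, ASV24, ASV25, ASV28, ASV3, ASV30, ASV34, ASV41, ASV46, ASV48, ASV49, ASV51, ASV54, ASV57, ASV66, ASV67, ASV68, ASV70, ASV71, ASV74, ASV77, which are not in the proposed group, so the group is not monophyletic.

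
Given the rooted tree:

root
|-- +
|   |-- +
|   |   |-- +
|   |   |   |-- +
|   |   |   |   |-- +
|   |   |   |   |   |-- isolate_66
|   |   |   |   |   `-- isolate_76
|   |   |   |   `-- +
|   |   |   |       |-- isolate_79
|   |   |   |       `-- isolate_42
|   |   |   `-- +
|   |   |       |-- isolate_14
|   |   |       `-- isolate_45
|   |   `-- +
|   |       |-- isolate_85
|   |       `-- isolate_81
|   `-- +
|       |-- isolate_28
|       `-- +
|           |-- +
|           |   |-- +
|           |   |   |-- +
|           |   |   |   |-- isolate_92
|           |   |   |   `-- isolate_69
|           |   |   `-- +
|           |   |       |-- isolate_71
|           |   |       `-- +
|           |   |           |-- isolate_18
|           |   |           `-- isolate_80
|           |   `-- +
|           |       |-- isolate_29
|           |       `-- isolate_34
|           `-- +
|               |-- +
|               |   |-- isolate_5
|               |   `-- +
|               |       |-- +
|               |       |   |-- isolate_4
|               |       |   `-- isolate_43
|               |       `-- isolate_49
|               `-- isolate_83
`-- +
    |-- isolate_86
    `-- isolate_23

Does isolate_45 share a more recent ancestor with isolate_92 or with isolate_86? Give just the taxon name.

The MRCA of isolate_45 and isolate_92 subtends (((((isolate_66,isolate_76),(isolate_79,isolate_42)),(isolate_14,isolate_45)),(isolate_85,isolate_81)),(isolate_28,((((isolate_92,isolate_69),(isolate_71,(isolate_18,isolate_80))),(isolate_29,isolate_34)),((isolate_5,((isolate_4,isolate_43),isolate_49)),isolate_83)))) (21 taxa).
The MRCA of isolate_45 and isolate_86 is the root, subtending the entire tree (23 taxa).
The first is nested inside the second, so isolate_45 shares a more recent common ancestor with isolate_92.

isolate_92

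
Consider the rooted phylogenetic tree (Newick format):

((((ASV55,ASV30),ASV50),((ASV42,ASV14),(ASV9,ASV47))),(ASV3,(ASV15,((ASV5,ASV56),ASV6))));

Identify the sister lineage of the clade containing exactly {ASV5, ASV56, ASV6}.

ASV15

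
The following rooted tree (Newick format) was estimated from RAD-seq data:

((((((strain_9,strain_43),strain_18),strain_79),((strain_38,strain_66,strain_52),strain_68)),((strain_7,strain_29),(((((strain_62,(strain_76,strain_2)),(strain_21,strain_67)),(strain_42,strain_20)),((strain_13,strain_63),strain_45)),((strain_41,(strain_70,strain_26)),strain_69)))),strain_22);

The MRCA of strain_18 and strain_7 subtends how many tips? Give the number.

The MRCA of strain_18 and strain_7 is the node subtending (((((strain_9,strain_43),strain_18),strain_79),((strain_38,strain_66,strain_52),strain_68)),((strain_7,strain_29),(((((strain_62,(strain_76,strain_2)),(strain_21,strain_67)),(strain_42,strain_20)),((strain_13,strain_63),strain_45)),((strain_41,(strain_70,strain_26)),strain_69)))).
That clade contains 24 terminal taxa: strain_13, strain_18, strain_2, strain_20, strain_21, strain_26, strain_29, strain_38, strain_41, strain_42, strain_43, strain_45, strain_52, strain_62, strain_63, strain_66, strain_67, strain_68, strain_69, strain_7, strain_70, strain_76, strain_79, strain_9.

24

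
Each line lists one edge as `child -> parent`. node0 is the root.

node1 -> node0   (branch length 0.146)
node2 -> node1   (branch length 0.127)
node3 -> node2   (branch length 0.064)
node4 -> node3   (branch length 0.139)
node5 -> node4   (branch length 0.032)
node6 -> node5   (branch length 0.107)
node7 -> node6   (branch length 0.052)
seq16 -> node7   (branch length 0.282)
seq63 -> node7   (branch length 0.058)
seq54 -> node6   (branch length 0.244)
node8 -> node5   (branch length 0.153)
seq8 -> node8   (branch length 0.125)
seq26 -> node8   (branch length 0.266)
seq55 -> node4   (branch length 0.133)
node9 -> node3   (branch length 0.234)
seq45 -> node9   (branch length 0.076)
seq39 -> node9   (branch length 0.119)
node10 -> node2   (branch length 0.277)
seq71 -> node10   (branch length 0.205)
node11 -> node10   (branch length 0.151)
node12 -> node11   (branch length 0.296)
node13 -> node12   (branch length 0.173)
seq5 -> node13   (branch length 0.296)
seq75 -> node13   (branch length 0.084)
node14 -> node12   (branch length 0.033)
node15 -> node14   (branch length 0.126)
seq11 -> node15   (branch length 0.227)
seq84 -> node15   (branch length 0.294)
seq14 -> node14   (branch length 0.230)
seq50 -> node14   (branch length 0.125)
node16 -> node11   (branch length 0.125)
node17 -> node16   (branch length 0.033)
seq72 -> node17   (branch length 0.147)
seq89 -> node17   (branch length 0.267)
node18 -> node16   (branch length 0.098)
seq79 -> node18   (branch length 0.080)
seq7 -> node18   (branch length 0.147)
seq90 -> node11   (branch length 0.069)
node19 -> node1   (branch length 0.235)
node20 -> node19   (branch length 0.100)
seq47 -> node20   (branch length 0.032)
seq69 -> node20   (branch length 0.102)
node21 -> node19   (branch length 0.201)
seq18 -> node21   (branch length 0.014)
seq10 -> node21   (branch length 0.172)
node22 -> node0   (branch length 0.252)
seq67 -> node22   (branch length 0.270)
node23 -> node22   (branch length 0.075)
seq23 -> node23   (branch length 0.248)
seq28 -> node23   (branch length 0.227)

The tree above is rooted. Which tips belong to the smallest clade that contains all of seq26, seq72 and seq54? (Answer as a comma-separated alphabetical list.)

Tracing seq26: it sits inside (seq8,seq26).
Tracing seq72: it sits inside (seq72,seq89).
Tracing seq54: it sits inside ((seq16,seq63),seq54).
The smallest clade enclosing all 3 is ((((((seq16,seq63),seq54),(seq8,seq26)),seq55),(seq45,seq39)),(seq71,(((seq5,seq75),((seq11,seq84),seq14,seq50)),((seq72,seq89),(seq79,seq7)),seq90))); the answer is its 20 terminal taxa in alphabetical order.

seq11, seq14, seq16, seq26, seq39, seq45, seq5, seq50, seq54, seq55, seq63, seq7, seq71, seq72, seq75, seq79, seq8, seq84, seq89, seq90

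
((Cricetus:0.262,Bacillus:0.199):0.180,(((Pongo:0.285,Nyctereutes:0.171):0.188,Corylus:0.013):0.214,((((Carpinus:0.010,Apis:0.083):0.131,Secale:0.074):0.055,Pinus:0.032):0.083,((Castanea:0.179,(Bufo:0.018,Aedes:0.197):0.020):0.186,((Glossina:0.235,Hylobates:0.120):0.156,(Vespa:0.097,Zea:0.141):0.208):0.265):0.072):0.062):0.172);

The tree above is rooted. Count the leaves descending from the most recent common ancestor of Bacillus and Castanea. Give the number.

The MRCA of Bacillus and Castanea is the root, so the clade is the entire tree.
That clade contains 16 terminal taxa: Aedes, Apis, Bacillus, Bufo, Carpinus, Castanea, Corylus, Cricetus, Glossina, Hylobates, Nyctereutes, Pinus, Pongo, Secale, Vespa, Zea.

16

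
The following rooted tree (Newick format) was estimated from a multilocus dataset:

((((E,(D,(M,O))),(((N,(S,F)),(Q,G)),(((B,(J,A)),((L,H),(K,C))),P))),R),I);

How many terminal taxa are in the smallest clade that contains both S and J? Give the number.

The MRCA of S and J is the node subtending (((N,(S,F)),(Q,G)),(((B,(J,A)),((L,H),(K,C))),P)).
That clade contains 13 terminal taxa: A, B, C, F, G, H, J, K, L, N, P, Q, S.

13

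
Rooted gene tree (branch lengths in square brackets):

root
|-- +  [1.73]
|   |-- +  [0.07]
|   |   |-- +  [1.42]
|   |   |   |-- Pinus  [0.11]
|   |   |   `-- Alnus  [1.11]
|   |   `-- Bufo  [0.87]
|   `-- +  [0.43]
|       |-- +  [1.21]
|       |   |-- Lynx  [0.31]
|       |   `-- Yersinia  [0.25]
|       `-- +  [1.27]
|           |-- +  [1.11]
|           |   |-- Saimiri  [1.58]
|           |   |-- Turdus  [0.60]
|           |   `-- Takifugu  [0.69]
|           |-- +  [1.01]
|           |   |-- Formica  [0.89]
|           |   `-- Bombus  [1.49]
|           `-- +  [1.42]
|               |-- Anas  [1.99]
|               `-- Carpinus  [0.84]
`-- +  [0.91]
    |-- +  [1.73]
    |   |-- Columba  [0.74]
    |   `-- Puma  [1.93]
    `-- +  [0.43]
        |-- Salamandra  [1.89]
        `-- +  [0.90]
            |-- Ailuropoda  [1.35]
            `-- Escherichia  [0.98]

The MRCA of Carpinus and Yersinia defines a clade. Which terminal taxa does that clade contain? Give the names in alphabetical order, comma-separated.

Tracing Carpinus: it sits inside (Anas,Carpinus).
Tracing Yersinia: it sits inside (Lynx,Yersinia).
The smallest clade enclosing both is ((Lynx,Yersinia),((Saimiri,Turdus,Takifugu),(Formica,Bombus),(Anas,Carpinus))); the answer is its 9 terminal taxa in alphabetical order.

Anas, Bombus, Carpinus, Formica, Lynx, Saimiri, Takifugu, Turdus, Yersinia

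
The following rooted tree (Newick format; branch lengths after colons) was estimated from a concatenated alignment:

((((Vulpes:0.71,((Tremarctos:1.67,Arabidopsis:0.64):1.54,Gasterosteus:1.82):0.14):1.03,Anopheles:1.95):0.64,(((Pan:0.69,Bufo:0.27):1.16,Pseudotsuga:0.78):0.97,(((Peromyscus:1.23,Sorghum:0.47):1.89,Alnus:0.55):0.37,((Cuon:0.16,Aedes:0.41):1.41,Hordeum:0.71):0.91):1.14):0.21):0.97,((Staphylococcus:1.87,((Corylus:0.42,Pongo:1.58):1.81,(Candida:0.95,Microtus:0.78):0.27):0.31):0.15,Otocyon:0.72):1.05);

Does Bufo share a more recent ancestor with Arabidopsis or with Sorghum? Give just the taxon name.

The MRCA of Bufo and Sorghum subtends (((Pan,Bufo),Pseudotsuga),(((Peromyscus,Sorghum),Alnus),((Cuon,Aedes),Hordeum))) (9 taxa).
The MRCA of Bufo and Arabidopsis subtends (((Vulpes,((Tremarctos,Arabidopsis),Gasterosteus)),Anopheles),(((Pan,Bufo),Pseudotsuga),(((Peromyscus,Sorghum),Alnus),((Cuon,Aedes),Hordeum)))) (14 taxa).
The first is nested inside the second, so Bufo shares a more recent common ancestor with Sorghum.

Sorghum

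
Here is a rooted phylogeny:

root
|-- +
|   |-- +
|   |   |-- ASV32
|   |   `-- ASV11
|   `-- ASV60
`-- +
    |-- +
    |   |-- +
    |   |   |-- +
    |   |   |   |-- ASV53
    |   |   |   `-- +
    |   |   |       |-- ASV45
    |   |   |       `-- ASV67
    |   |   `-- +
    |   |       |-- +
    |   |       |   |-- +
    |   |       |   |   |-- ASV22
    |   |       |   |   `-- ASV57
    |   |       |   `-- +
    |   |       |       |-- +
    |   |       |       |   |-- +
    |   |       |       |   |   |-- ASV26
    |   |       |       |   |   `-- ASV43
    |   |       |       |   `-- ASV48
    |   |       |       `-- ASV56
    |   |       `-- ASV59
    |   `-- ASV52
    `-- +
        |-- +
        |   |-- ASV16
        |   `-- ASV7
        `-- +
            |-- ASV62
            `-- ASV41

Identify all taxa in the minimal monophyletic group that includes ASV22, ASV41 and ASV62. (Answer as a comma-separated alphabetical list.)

ASV16, ASV22, ASV26, ASV41, ASV43, ASV45, ASV48, ASV52, ASV53, ASV56, ASV57, ASV59, ASV62, ASV67, ASV7

Tracing ASV22: it sits inside (ASV22,ASV57).
Tracing ASV41: it sits inside (ASV62,ASV41).
Tracing ASV62: it sits inside (ASV62,ASV41).
The smallest clade enclosing all 3 is ((((ASV53,(ASV45,ASV67)),(((ASV22,ASV57),(((ASV26,ASV43),ASV48),ASV56)),ASV59)),ASV52),((ASV16,ASV7),(ASV62,ASV41))); the answer is its 15 terminal taxa in alphabetical order.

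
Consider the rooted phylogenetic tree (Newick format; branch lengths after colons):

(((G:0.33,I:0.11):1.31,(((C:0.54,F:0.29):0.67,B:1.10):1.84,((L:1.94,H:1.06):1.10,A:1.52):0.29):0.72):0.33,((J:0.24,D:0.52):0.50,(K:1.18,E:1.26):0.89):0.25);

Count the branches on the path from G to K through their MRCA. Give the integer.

6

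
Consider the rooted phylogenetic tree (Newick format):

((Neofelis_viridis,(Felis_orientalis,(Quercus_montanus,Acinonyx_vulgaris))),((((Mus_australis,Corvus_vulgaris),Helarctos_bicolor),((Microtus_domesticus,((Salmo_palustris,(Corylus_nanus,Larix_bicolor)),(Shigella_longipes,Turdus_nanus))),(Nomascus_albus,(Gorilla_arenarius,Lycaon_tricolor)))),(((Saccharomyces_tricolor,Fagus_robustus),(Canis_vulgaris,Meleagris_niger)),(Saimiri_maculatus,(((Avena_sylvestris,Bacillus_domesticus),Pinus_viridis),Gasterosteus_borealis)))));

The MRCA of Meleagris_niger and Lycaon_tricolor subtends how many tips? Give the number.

21

The MRCA of Meleagris_niger and Lycaon_tricolor is the node subtending ((((Mus_australis,Corvus_vulgaris),Helarctos_bicolor),((Microtus_domesticus,((Salmo_palustris,(Corylus_nanus,Larix_bicolor)),(Shigella_longipes,Turdus_nanus))),(Nomascus_albus,(Gorilla_arenarius,Lycaon_tricolor)))),(((Saccharomyces_tricolor,Fagus_robustus),(Canis_vulgaris,Meleagris_niger)),(Saimiri_maculatus,(((Avena_sylvestris,Bacillus_domesticus),Pinus_viridis),Gasterosteus_borealis)))).
That clade contains 21 terminal taxa: Avena_sylvestris, Bacillus_domesticus, Canis_vulgaris, Corvus_vulgaris, Corylus_nanus, Fagus_robustus, Gasterosteus_borealis, Gorilla_arenarius, Helarctos_bicolor, Larix_bicolor, Lycaon_tricolor, Meleagris_niger, Microtus_domesticus, Mus_australis, Nomascus_albus, Pinus_viridis, Saccharomyces_tricolor, Saimiri_maculatus, Salmo_palustris, Shigella_longipes, Turdus_nanus.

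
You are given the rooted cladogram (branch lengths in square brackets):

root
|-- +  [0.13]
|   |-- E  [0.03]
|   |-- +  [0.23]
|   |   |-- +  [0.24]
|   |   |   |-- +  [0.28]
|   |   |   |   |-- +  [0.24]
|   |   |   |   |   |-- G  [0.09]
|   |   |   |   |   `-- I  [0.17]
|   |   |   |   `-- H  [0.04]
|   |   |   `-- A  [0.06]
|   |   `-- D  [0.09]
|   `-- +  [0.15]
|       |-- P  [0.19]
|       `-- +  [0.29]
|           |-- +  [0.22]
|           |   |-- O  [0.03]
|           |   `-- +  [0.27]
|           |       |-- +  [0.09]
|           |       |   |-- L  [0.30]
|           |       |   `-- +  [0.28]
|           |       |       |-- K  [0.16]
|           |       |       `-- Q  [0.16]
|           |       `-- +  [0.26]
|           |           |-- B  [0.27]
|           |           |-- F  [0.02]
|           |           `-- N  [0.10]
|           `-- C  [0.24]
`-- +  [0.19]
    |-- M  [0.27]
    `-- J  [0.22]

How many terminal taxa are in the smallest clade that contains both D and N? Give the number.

15

The MRCA of D and N is the node subtending (E,((((G,I),H),A),D),(P,((O,((L,(K,Q)),(B,F,N))),C))).
That clade contains 15 terminal taxa: A, B, C, D, E, F, G, H, I, K, L, N, O, P, Q.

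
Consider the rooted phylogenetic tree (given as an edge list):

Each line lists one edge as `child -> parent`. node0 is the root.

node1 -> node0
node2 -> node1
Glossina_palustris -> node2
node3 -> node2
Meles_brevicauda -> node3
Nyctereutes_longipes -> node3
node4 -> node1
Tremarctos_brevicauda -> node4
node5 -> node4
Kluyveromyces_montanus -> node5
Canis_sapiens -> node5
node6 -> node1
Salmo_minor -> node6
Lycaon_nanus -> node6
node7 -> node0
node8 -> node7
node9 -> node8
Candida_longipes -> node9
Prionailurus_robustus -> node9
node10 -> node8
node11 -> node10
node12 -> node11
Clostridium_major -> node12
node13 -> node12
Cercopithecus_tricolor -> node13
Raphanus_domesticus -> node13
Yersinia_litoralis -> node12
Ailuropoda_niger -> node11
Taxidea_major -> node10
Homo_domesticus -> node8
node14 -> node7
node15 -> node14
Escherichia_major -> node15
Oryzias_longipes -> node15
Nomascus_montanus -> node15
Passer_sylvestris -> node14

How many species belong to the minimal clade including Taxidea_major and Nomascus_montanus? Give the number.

The MRCA of Taxidea_major and Nomascus_montanus is the node subtending (((Candida_longipes,Prionailurus_robustus),(((Clostridium_major,(Cercopithecus_tricolor,Raphanus_domesticus),Yersinia_litoralis),Ailuropoda_niger),Taxidea_major),Homo_domesticus),((Escherichia_major,Oryzias_longipes,Nomascus_montanus),Passer_sylvestris)).
That clade contains 13 terminal taxa: Ailuropoda_niger, Candida_longipes, Cercopithecus_tricolor, Clostridium_major, Escherichia_major, Homo_domesticus, Nomascus_montanus, Oryzias_longipes, Passer_sylvestris, Prionailurus_robustus, Raphanus_domesticus, Taxidea_major, Yersinia_litoralis.

13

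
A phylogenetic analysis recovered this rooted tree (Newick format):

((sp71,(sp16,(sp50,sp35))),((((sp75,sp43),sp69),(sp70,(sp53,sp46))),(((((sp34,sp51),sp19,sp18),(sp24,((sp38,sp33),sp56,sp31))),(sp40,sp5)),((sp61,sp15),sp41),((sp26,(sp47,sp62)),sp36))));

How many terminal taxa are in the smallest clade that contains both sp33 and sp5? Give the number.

The MRCA of sp33 and sp5 is the node subtending ((((sp34,sp51),sp19,sp18),(sp24,((sp38,sp33),sp56,sp31))),(sp40,sp5)).
That clade contains 11 terminal taxa: sp18, sp19, sp24, sp31, sp33, sp34, sp38, sp40, sp5, sp51, sp56.

11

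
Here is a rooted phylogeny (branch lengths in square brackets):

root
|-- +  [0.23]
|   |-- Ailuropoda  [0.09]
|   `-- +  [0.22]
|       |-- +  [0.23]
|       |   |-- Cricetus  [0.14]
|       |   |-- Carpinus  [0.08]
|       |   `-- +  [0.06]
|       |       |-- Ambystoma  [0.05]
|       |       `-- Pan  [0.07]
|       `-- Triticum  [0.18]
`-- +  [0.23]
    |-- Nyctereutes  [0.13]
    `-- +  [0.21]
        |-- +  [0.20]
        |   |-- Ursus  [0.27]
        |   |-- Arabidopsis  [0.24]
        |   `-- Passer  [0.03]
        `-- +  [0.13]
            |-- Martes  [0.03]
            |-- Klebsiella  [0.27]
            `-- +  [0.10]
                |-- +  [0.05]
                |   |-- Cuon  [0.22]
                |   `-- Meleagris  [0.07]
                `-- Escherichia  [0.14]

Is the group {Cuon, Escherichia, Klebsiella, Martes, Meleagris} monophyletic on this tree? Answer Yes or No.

Yes

The most recent common ancestor of these taxa subtends (Martes,Klebsiella,((Cuon,Meleagris),Escherichia)).
That clade has exactly 5 tips — every listed taxon and nothing else — so the group is monophyletic.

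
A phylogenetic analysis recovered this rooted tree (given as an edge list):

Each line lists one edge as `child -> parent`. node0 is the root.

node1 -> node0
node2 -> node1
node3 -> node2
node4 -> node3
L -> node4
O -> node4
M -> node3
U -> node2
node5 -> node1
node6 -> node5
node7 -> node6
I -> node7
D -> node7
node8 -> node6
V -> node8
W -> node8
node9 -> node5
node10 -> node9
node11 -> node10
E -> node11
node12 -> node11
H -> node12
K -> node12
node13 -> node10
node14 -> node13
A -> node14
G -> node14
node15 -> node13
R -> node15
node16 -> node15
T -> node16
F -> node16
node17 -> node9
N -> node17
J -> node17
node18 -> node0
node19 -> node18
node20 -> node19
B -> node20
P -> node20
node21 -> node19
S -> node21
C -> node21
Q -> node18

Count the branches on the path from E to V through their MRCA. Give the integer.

7

The MRCA of E and V is the node subtending (((I,D),(V,W)),(((E,(H,K)),((A,G),(R,(T,F)))),(N,J))).
From E up to that node: 4 branches. From V up to the same node: 3 branches. Total: 4 + 3 = 7.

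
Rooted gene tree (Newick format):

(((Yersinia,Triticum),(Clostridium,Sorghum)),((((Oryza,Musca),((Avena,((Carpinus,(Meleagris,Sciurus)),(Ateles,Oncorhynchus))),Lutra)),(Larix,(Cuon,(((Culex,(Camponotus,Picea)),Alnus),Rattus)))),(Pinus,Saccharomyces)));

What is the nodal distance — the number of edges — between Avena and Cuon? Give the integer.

The MRCA of Avena and Cuon is the node subtending (((Oryza,Musca),((Avena,((Carpinus,(Meleagris,Sciurus)),(Ateles,Oncorhynchus))),Lutra)),(Larix,(Cuon,(((Culex,(Camponotus,Picea)),Alnus),Rattus)))).
From Avena up to that node: 4 branches. From Cuon up to the same node: 3 branches. Total: 4 + 3 = 7.

7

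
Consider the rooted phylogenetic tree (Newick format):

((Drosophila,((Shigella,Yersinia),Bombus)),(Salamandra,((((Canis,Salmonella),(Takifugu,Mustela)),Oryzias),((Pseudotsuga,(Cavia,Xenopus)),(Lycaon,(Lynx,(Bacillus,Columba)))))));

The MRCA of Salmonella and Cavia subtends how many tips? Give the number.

12

The MRCA of Salmonella and Cavia is the node subtending ((((Canis,Salmonella),(Takifugu,Mustela)),Oryzias),((Pseudotsuga,(Cavia,Xenopus)),(Lycaon,(Lynx,(Bacillus,Columba))))).
That clade contains 12 terminal taxa: Bacillus, Canis, Cavia, Columba, Lycaon, Lynx, Mustela, Oryzias, Pseudotsuga, Salmonella, Takifugu, Xenopus.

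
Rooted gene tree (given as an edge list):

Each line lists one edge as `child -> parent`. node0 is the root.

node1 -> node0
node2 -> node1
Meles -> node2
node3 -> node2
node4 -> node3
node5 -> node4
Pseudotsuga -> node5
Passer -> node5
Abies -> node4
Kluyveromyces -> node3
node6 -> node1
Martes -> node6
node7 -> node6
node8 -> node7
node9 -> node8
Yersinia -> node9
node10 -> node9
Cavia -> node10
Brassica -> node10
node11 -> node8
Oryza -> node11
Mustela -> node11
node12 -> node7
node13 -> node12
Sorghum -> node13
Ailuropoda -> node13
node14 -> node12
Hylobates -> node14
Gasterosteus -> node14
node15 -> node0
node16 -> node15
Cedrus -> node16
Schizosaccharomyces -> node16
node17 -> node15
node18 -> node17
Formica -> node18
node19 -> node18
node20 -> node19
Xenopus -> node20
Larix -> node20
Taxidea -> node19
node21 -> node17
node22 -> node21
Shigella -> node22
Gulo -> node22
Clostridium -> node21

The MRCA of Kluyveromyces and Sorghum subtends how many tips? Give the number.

The MRCA of Kluyveromyces and Sorghum is the node subtending ((Meles,(((Pseudotsuga,Passer),Abies),Kluyveromyces)),(Martes,(((Yersinia,(Cavia,Brassica)),(Oryza,Mustela)),((Sorghum,Ailuropoda),(Hylobates,Gasterosteus))))).
That clade contains 15 terminal taxa: Abies, Ailuropoda, Brassica, Cavia, Gasterosteus, Hylobates, Kluyveromyces, Martes, Meles, Mustela, Oryza, Passer, Pseudotsuga, Sorghum, Yersinia.

15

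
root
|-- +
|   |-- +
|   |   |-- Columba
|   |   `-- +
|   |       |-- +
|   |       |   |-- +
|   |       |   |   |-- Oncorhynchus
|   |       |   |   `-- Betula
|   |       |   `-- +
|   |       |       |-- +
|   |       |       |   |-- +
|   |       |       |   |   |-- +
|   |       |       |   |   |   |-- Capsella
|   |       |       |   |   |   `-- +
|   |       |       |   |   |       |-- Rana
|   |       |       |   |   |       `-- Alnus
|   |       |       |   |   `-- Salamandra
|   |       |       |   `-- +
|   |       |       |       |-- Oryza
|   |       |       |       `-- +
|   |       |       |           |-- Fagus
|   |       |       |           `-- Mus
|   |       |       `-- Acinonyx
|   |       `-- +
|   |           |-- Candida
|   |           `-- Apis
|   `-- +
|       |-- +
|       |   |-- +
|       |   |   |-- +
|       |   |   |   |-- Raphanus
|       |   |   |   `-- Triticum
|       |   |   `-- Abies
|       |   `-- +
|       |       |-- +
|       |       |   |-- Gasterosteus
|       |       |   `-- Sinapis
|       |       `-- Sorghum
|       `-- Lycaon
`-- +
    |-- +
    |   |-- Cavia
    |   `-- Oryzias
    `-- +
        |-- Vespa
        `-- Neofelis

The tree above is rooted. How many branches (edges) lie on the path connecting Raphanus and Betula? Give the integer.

10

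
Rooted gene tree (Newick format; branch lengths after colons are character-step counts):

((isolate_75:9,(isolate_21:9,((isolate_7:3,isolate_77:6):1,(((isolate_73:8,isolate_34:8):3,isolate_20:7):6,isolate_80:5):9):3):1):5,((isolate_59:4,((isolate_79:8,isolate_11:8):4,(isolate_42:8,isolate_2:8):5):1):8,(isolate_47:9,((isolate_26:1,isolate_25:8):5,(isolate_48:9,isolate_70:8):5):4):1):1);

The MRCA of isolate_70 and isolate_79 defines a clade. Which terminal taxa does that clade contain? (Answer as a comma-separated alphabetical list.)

Tracing isolate_70: it sits inside (isolate_48,isolate_70).
Tracing isolate_79: it sits inside (isolate_79,isolate_11).
The smallest clade enclosing both is ((isolate_59,((isolate_79,isolate_11),(isolate_42,isolate_2))),(isolate_47,((isolate_26,isolate_25),(isolate_48,isolate_70)))); the answer is its 10 terminal taxa in alphabetical order.

isolate_11, isolate_2, isolate_25, isolate_26, isolate_42, isolate_47, isolate_48, isolate_59, isolate_70, isolate_79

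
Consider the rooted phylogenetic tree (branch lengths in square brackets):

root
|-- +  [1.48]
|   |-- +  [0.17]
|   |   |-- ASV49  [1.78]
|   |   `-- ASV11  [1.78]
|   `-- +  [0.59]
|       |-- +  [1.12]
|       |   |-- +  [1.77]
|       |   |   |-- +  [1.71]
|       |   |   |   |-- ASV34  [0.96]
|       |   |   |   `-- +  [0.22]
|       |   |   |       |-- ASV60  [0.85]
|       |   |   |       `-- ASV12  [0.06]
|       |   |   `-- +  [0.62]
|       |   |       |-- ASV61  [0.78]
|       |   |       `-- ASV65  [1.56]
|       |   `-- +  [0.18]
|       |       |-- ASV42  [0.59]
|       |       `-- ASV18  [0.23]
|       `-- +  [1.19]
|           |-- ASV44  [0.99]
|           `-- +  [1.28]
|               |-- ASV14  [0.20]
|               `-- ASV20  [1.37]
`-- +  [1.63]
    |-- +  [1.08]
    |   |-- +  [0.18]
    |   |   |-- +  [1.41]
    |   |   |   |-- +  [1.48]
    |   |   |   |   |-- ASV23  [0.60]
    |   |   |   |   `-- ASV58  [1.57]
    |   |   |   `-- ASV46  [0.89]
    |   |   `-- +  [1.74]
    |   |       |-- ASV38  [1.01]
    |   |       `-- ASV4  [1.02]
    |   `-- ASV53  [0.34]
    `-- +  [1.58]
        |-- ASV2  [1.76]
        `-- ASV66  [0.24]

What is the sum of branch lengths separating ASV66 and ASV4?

5.84

The path runs ASV66 → … → MRCA → … → ASV4; the MRCA is the node subtending (((((ASV23,ASV58),ASV46),(ASV38,ASV4)),ASV53),(ASV2,ASV66)).
Branch lengths along that path: 0.24 + 1.58 + 1.08 + 0.18 + 1.74 + 1.02 = 5.84.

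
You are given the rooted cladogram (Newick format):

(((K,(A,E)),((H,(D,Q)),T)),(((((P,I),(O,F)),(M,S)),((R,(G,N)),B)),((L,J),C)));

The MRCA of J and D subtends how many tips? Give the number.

20

The MRCA of J and D is the root, so the clade is the entire tree.
That clade contains 20 terminal taxa: A, B, C, D, E, F, G, H, I, J, K, L, M, N, O, P, Q, R, S, T.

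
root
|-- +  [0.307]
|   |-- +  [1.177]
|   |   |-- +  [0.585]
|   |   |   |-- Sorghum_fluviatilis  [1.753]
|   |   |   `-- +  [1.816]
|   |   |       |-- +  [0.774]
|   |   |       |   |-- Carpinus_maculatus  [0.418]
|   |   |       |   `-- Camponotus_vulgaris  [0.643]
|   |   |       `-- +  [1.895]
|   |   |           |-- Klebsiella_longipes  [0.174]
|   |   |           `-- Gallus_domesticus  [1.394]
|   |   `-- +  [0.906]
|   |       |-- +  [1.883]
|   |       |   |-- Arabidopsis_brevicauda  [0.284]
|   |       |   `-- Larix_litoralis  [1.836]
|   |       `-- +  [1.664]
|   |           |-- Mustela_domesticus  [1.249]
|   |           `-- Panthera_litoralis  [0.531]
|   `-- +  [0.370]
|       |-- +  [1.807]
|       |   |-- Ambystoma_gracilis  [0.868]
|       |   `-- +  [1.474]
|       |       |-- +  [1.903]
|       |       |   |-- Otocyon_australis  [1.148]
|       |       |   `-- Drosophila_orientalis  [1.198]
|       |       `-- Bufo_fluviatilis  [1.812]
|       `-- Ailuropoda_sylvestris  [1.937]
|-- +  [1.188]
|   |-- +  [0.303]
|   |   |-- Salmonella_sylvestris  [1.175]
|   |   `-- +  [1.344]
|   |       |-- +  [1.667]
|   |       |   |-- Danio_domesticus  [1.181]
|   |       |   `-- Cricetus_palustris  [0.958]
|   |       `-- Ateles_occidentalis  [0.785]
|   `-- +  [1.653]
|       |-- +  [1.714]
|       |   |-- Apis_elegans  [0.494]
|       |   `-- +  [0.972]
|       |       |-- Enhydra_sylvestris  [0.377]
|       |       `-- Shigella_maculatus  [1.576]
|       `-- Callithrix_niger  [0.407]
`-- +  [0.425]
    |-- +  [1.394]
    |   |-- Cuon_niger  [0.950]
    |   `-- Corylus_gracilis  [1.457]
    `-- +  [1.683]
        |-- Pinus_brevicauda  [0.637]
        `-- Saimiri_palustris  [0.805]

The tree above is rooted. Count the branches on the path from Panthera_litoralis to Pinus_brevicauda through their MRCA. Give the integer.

The MRCA of Panthera_litoralis and Pinus_brevicauda is the root of the tree.
From Panthera_litoralis up to that node: 5 branches. From Pinus_brevicauda up to the same node: 3 branches. Total: 5 + 3 = 8.

8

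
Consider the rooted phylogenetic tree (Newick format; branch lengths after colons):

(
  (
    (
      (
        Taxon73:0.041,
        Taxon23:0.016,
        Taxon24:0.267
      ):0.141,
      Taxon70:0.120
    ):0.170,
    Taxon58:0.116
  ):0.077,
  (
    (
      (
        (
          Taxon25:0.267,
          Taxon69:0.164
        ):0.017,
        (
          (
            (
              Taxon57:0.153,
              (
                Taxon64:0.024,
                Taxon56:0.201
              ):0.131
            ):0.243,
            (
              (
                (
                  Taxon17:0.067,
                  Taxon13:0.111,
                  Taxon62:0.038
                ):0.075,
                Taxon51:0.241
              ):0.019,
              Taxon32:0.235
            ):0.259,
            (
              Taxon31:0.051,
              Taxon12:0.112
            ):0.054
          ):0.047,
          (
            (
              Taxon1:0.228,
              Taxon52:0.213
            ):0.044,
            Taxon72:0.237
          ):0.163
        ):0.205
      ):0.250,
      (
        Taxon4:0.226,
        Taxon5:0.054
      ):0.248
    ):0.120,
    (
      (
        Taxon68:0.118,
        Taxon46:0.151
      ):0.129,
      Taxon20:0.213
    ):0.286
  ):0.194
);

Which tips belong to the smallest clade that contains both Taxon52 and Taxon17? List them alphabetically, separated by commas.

Tracing Taxon52: it sits inside (Taxon1,Taxon52).
Tracing Taxon17: it sits inside (Taxon17,Taxon13,Taxon62).
The smallest clade enclosing both is (((Taxon57,(Taxon64,Taxon56)),(((Taxon17,Taxon13,Taxon62),Taxon51),Taxon32),(Taxon31,Taxon12)),((Taxon1,Taxon52),Taxon72)); the answer is its 13 terminal taxa in alphabetical order.

Taxon1, Taxon12, Taxon13, Taxon17, Taxon31, Taxon32, Taxon51, Taxon52, Taxon56, Taxon57, Taxon62, Taxon64, Taxon72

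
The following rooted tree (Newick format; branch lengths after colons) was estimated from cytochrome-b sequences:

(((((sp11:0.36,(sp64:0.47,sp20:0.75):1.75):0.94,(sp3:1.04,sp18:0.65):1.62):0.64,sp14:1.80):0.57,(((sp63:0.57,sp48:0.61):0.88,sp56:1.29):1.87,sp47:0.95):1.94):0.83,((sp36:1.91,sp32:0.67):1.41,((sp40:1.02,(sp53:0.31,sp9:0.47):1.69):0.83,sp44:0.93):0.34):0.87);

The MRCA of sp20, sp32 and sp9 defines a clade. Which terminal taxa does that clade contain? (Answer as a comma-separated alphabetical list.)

Tracing sp20: it sits inside (sp64,sp20).
Tracing sp32: it sits inside (sp36,sp32).
Tracing sp9: it sits inside (sp53,sp9).
The smallest clade enclosing all 3 is the whole tree (their MRCA is the root), so the answer is all 16 tips in alphabetical order.

sp11, sp14, sp18, sp20, sp3, sp32, sp36, sp40, sp44, sp47, sp48, sp53, sp56, sp63, sp64, sp9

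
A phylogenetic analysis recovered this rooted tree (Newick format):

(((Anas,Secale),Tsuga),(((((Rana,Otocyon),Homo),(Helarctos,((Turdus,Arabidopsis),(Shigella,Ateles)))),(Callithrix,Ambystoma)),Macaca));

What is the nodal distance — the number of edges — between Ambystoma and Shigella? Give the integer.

The MRCA of Ambystoma and Shigella is the node subtending ((((Rana,Otocyon),Homo),(Helarctos,((Turdus,Arabidopsis),(Shigella,Ateles)))),(Callithrix,Ambystoma)).
From Ambystoma up to that node: 2 branches. From Shigella up to the same node: 5 branches. Total: 2 + 5 = 7.

7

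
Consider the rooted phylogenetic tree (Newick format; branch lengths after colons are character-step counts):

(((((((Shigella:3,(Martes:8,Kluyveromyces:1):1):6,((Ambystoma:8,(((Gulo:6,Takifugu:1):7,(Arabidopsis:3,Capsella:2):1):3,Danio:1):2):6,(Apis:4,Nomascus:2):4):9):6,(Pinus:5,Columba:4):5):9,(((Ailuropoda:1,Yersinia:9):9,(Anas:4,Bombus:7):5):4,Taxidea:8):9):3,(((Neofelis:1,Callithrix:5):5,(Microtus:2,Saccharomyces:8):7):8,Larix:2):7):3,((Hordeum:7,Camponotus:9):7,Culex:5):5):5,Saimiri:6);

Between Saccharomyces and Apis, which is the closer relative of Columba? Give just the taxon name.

Apis

The MRCA of Columba and Apis subtends (((Shigella,(Martes,Kluyveromyces)),((Ambystoma,(((Gulo,Takifugu),(Arabidopsis,Capsella)),Danio)),(Apis,Nomascus))),(Pinus,Columba)) (13 taxa).
The MRCA of Columba and Saccharomyces subtends (((((Shigella,(Martes,Kluyveromyces)),((Ambystoma,(((Gulo,Takifugu),(Arabidopsis,Capsella)),Danio)),(Apis,Nomascus))),(Pinus,Columba)),(((Ailuropoda,Yersinia),(Anas,Bombus)),Taxidea)),(((Neofelis,Callithrix),(Microtus,Saccharomyces)),Larix)) (23 taxa).
The first is nested inside the second, so Columba shares a more recent common ancestor with Apis.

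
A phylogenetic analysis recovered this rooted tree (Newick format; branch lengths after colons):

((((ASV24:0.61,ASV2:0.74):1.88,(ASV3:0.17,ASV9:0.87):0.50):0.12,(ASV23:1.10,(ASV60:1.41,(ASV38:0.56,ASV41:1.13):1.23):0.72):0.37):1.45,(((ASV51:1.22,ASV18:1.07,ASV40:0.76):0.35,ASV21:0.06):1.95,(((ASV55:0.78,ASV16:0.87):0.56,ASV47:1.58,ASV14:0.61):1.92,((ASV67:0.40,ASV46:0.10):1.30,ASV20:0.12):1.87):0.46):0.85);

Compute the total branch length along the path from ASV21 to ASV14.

The path runs ASV21 → … → MRCA → … → ASV14; the MRCA is the node subtending (((ASV51,ASV18,ASV40),ASV21),(((ASV55,ASV16),ASV47,ASV14),((ASV67,ASV46),ASV20))).
Branch lengths along that path: 0.06 + 1.95 + 0.46 + 1.92 + 0.61 = 5.00.

5.00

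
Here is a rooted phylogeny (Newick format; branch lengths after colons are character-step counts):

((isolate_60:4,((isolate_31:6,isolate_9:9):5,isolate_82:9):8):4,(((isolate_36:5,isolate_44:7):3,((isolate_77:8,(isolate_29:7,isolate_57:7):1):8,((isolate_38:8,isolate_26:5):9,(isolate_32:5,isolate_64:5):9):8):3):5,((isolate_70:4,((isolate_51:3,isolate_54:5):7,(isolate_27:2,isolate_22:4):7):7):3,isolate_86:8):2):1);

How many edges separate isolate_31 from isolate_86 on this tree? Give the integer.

7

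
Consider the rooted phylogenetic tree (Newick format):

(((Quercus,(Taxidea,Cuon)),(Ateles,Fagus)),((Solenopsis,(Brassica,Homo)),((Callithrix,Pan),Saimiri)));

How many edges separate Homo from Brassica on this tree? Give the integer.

2

The MRCA of Homo and Brassica is the node subtending (Brassica,Homo).
From Homo up to that node: 1 branch. From Brassica up to the same node: 1 branch. Total: 1 + 1 = 2.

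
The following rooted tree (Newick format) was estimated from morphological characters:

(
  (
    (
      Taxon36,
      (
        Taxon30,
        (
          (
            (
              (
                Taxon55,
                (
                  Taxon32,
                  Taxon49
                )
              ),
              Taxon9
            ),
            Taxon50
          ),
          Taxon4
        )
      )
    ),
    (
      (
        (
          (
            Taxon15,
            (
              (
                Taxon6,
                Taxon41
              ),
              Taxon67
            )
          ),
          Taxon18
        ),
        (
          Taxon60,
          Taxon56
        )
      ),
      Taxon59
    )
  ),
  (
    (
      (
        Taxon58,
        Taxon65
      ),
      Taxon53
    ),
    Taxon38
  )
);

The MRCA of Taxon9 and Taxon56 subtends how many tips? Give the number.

16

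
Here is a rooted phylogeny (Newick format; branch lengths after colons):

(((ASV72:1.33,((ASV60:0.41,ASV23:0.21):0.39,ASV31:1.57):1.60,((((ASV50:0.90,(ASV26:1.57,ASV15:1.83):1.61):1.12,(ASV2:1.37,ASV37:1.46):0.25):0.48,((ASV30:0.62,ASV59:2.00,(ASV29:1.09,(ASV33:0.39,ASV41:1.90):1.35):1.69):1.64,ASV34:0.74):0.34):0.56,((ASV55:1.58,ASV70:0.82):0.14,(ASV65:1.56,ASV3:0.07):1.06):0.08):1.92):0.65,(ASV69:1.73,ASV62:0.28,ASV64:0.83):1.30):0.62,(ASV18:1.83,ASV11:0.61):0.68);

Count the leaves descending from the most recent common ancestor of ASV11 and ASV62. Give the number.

The MRCA of ASV11 and ASV62 is the root, so the clade is the entire tree.
That clade contains 24 terminal taxa: ASV11, ASV15, ASV18, ASV2, ASV23, ASV26, ASV29, ASV3, ASV30, ASV31, ASV33, ASV34, ASV37, ASV41, ASV50, ASV55, ASV59, ASV60, ASV62, ASV64, ASV65, ASV69, ASV70, ASV72.

24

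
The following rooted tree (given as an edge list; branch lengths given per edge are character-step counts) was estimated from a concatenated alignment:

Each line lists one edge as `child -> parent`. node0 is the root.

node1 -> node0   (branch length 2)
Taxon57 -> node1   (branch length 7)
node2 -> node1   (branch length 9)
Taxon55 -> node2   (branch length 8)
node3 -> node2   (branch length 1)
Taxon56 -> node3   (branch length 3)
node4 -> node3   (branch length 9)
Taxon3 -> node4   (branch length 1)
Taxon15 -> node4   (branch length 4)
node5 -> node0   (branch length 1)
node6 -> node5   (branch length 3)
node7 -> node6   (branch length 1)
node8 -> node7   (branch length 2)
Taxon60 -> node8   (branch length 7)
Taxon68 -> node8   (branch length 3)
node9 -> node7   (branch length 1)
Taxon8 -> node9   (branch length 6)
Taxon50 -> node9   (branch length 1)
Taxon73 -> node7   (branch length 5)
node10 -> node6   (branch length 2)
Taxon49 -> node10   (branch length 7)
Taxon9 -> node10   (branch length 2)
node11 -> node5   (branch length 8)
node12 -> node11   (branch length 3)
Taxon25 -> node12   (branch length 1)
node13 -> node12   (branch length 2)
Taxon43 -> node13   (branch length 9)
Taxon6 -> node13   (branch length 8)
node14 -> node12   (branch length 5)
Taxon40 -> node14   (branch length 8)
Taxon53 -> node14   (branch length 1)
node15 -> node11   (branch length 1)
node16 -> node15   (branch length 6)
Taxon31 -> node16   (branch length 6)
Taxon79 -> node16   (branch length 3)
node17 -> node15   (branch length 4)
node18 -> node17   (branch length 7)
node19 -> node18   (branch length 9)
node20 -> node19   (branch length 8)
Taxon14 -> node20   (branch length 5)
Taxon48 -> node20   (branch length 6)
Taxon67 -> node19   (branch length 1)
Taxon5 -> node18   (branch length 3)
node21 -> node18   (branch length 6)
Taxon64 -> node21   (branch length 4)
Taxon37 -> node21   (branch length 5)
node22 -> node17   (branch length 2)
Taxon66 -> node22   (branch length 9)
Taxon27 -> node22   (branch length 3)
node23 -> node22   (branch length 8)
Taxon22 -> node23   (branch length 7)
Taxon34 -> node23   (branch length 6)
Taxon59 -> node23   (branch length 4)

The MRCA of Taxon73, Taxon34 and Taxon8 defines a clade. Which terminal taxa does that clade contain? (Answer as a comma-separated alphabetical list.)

Taxon14, Taxon22, Taxon25, Taxon27, Taxon31, Taxon34, Taxon37, Taxon40, Taxon43, Taxon48, Taxon49, Taxon5, Taxon50, Taxon53, Taxon59, Taxon6, Taxon60, Taxon64, Taxon66, Taxon67, Taxon68, Taxon73, Taxon79, Taxon8, Taxon9

Tracing Taxon73: it sits inside ((Taxon60,Taxon68),(Taxon8,Taxon50),Taxon73).
Tracing Taxon34: it sits inside (Taxon22,Taxon34,Taxon59).
Tracing Taxon8: it sits inside (Taxon8,Taxon50).
The smallest clade enclosing all 3 is ((((Taxon60,Taxon68),(Taxon8,Taxon50),Taxon73),(Taxon49,Taxon9)),((Taxon25,(Taxon43,Taxon6),(Taxon40,Taxon53)),((Taxon31,Taxon79),((((Taxon14,Taxon48),Taxon67),Taxon5,(Taxon64,Taxon37)),(Taxon66,Taxon27,(Taxon22,Taxon34,Taxon59)))))); the answer is its 25 terminal taxa in alphabetical order.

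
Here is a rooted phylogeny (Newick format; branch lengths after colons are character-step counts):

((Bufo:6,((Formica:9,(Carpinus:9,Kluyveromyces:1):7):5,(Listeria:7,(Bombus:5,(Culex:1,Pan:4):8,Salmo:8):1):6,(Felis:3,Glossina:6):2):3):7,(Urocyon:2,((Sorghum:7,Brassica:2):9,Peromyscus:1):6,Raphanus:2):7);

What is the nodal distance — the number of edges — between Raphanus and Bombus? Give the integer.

The MRCA of Raphanus and Bombus is the root of the tree.
From Raphanus up to that node: 2 branches. From Bombus up to the same node: 5 branches. Total: 2 + 5 = 7.

7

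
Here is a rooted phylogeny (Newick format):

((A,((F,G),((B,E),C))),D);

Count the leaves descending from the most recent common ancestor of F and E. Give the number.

5

The MRCA of F and E is the node subtending ((F,G),((B,E),C)).
That clade contains 5 terminal taxa: B, C, E, F, G.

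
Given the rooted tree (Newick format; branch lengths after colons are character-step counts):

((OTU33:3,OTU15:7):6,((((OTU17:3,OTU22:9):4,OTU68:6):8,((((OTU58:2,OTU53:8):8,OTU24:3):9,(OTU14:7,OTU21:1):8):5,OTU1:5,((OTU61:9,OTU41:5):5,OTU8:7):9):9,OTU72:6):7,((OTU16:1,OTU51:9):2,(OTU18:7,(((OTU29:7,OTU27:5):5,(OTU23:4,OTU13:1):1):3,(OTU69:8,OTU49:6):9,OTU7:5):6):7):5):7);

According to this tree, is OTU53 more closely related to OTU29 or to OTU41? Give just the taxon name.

OTU41

The MRCA of OTU53 and OTU41 subtends ((((OTU58,OTU53),OTU24),(OTU14,OTU21)),OTU1,((OTU61,OTU41),OTU8)) (9 taxa).
The MRCA of OTU53 and OTU29 subtends ((((OTU17,OTU22),OTU68),((((OTU58,OTU53),OTU24),(OTU14,OTU21)),OTU1,((OTU61,OTU41),OTU8)),OTU72),((OTU16,OTU51),(OTU18,(((OTU29,OTU27),(OTU23,OTU13)),(OTU69,OTU49),OTU7)))) (23 taxa).
The first is nested inside the second, so OTU53 shares a more recent common ancestor with OTU41.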